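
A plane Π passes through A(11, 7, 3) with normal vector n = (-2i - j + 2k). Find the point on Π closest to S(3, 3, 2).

Π: n·r = n·A gives -2x - y + 2z = -23.
Foot = S − λn with λ = (n·S − d)/|n|² = (-5 − (-23))/9 = 2.
Foot = (3, 3, 2) − 2·(-2, -1, 2) = (7, 5, -2).

(7, 5, -2)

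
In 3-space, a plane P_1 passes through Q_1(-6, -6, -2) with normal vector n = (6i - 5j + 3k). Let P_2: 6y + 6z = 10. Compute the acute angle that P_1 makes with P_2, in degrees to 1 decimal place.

80.3

P_1: n·r = n·Q_1 gives 6x - 5y + 3z = -12.
cos θ = |n₁·n₂| / (|n₁||n₂|) = |-12| / (√70 · √72).
θ = arccos(0.16903) ≈ 80.3°.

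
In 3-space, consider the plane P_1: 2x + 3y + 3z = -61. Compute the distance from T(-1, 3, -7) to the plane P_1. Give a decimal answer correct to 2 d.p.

n·T − d = (2)·(-1) + (3)·(3) + (3)·(-7) − (-61) = 47; |n| = √22.
Distance = |47| / √22 = 47/√22 ≈ 10.02.

10.02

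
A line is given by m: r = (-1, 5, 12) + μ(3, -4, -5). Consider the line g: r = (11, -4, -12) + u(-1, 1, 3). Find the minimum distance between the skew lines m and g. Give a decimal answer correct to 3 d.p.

2.954

Common perpendicular direction n = (3, -4, -5) × (-1, 1, 3) = (-7, -4, -1).
With w = (11, -4, -12) − (-1, 5, 12) = (12, -9, -24), w · n = -24.
Distance = |w · n| / |n| = |-24| / √66 ≈ 2.954.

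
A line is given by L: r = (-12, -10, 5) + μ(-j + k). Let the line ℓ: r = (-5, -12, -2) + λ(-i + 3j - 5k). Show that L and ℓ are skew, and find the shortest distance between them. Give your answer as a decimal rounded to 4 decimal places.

Common perpendicular direction n = (0, -1, 1) × (-1, 3, -5) = (2, -1, -1).
With w = (-5, -12, -2) − (-12, -10, 5) = (7, -2, -7), w · n = 23.
Since n ≠ 0 the lines are not parallel, and w · n = 23 ≠ 0 so they do not intersect; hence they are skew.
Distance = |w · n| / |n| = |23| / √6 ≈ 9.3897.

9.3897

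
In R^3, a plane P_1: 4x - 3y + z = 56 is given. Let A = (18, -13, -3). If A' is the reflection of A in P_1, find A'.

λ = (n·A − d)/|n|² = (108 − 56)/26 = 2.
Reflection = A − 2λn = (18, -13, -3) − 4·(4, -3, 1) = (2, -1, -7).

(2, -1, -7)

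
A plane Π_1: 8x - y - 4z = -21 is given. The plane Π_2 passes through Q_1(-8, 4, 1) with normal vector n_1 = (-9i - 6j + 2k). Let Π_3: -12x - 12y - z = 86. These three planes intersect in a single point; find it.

(-4, -3, -2)

Π_2: n_1·r = n_1·Q_1 gives -9x - 6y + 2z = 50.
Solving the 3×3 linear system 8x - y - 4z = -21, -9x - 6y + 2z = 50, -12x - 12y - z = 86 (e.g. by elimination or Cramer's rule, determinant = 129) gives (-4, -3, -2).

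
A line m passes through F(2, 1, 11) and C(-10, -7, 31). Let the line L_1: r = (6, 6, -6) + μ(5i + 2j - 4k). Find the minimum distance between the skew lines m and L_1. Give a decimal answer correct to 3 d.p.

0.800

A direction vector for m is C − F = (-12, -8, 20).
Common perpendicular direction n = (-12, -8, 20) × (5, 2, -4) = (-8, 52, 16).
With w = (6, 6, -6) − (2, 1, 11) = (4, 5, -17), w · n = -44.
Distance = |w · n| / |n| = |-44| / √3024 ≈ 0.800.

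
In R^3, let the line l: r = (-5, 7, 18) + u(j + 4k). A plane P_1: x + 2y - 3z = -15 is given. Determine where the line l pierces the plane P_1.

(-5, 4, 6)

Substitute r = (-5, 7, 18) + t(0, 1, 4) into the plane: -45 + (-10)t = -15, so t = -3.
Intersection: (-5, 7, 18) + (-3)·(0, 1, 4) = (-5, 4, 6).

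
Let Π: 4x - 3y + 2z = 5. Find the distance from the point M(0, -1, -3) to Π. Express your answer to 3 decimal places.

n·M − d = (4)·(0) + (-3)·(-1) + (2)·(-3) − 5 = -8; |n| = √29.
Distance = |-8| / √29 = 8/√29 ≈ 1.486.

1.486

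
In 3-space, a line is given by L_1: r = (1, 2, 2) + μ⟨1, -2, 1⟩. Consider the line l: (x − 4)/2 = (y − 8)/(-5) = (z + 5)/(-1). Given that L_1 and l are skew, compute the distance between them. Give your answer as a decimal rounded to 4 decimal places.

l has direction (2, -5, -1) through (4, 8, -5).
Common perpendicular direction n = (1, -2, 1) × (2, -5, -1) = (7, 3, -1).
With w = (4, 8, -5) − (1, 2, 2) = (3, 6, -7), w · n = 46.
Distance = |w · n| / |n| = |46| / √59 ≈ 5.9887.

5.9887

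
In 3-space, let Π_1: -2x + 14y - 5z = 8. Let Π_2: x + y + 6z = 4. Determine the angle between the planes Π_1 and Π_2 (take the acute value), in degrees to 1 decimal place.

78.8

cos θ = |n₁·n₂| / (|n₁||n₂|) = |-18| / (√225 · √38).
θ = arccos(0.19467) ≈ 78.8°.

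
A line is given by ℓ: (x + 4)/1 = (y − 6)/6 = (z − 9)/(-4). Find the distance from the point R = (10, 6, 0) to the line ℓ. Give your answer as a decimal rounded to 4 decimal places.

ℓ has direction (1, 6, -4) through (-4, 6, 9).
Taking (-4, 6, 9) on ℓ with direction v = (1, 6, -4): w = R − (-4, 6, 9) = (14, 0, -9), and w × v = (54, 47, 84).
Distance = |w × v| / |v| = √12181 / √53 ≈ 15.1602.

15.1602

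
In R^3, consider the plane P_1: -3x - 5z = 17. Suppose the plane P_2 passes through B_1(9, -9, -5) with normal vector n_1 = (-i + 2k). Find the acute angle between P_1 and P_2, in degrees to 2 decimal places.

P_2: n_1·r = n_1·B_1 gives -x + 2z = -19.
cos θ = |n₁·n₂| / (|n₁||n₂|) = |-7| / (√34 · √5).
θ = arccos(0.53688) ≈ 57.53°.

57.53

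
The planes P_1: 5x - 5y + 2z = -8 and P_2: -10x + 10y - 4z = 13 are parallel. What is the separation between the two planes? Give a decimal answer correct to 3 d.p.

0.204

Rescale P_2 by 1/(-2): 5x - 5y + 2z = -13/2. Then distance = |-8 − (-13/2)| / √54 ≈ 0.204.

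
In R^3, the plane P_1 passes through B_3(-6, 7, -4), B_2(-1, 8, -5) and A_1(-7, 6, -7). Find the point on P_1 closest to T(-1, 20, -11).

B_3B_2 = (5, 1, -1), B_3A_1 = (-1, -1, -3); a normal to P_1 is B_3B_2 × B_3A_1 = (-4, 16, -4).
Using B_3: P_1 has equation -4x + 16y - 4z = 152.
Foot = T − λn with λ = (n·T − d)/|n|² = (368 − 152)/288 = 3/4.
Foot = (-1, 20, -11) − (3/4)·(-4, 16, -4) = (2, 8, -8).

(2, 8, -8)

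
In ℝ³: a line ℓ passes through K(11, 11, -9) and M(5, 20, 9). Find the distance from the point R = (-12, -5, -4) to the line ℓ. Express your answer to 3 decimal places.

A direction vector for ℓ is M − K = (-6, 9, 18).
Taking (11, 11, -9) on ℓ with direction v = (-6, 9, 18): w = R − (11, 11, -9) = (-23, -16, 5), and w × v = (-333, 384, -303).
Distance = |w × v| / |v| = √350154 / √441 ≈ 28.178.

28.178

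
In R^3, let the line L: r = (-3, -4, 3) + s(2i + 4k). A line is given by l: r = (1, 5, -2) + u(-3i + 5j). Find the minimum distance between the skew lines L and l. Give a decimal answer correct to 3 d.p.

Common perpendicular direction n = (2, 0, 4) × (-3, 5, 0) = (-20, -12, 10).
With w = (1, 5, -2) − (-3, -4, 3) = (4, 9, -5), w · n = -238.
Distance = |w · n| / |n| = |-238| / √644 ≈ 9.379.

9.379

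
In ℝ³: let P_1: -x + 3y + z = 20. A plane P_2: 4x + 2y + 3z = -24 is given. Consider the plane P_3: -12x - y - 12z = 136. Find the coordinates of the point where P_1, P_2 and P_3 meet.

(-4, 8, -8)

Solving the 3×3 linear system -x + 3y + z = 20, 4x + 2y + 3z = -24, -12x - y - 12z = 136 (e.g. by elimination or Cramer's rule, determinant = 77) gives (-4, 8, -8).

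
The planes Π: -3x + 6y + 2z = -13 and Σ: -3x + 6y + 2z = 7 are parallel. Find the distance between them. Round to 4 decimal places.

2.8571

Same normal n = (-3, 6, 2) with |n| = √49; distance = |-13 − 7| / |n| = 20/√49 ≈ 2.8571.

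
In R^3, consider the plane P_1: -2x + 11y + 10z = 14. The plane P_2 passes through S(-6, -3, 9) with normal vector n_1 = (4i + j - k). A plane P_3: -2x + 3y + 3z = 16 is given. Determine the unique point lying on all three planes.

P_2: n_1·r = n_1·S gives 4x + y - z = -36.
Solving the 3×3 linear system -2x + 11y + 10z = 14, 4x + y - z = -36, -2x + 3y + 3z = 16 (e.g. by elimination or Cramer's rule, determinant = 18) gives (-8, -2, 2).

(-8, -2, 2)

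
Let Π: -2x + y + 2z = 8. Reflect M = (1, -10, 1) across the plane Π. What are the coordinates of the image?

λ = (n·M − d)/|n|² = (-10 − 8)/9 = -2.
Reflection = M − 2λn = (1, -10, 1) − (-4)·(-2, 1, 2) = (-7, -6, 9).

(-7, -6, 9)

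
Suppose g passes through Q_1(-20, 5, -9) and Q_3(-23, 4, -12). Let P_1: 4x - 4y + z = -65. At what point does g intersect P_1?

A direction vector for g is Q_3 − Q_1 = (-3, -1, -3).
Substitute r = (-20, 5, -9) + t(-3, -1, -3) into the plane: -109 + (-11)t = -65, so t = -4.
Intersection: (-20, 5, -9) + (-4)·(-3, -1, -3) = (-8, 9, 3).

(-8, 9, 3)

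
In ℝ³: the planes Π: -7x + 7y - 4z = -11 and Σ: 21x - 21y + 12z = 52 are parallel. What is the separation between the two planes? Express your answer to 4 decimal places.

0.5932

Rescale Σ by 1/(-3): -7x + 7y - 4z = -52/3. Then distance = |-11 − (-52/3)| / √114 ≈ 0.5932.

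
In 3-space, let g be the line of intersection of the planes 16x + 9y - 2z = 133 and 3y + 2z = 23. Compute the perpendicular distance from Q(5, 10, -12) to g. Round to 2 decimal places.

7.06

Direction of g: (16, 9, -2) × (0, 3, 2) = (24, -32, 48).
A point on g: solving the two plane equations with x = 9 gives (9, 1, 10).
Taking (9, 1, 10) on g with direction v = (24, -32, 48): w = Q − (9, 1, 10) = (-4, 9, -22), and w × v = (-272, -336, -88).
Distance = |w × v| / |v| = √194624 / √3904 ≈ 7.06.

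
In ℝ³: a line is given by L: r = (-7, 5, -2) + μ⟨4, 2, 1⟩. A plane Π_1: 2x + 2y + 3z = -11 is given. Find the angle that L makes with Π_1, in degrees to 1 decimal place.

sin θ = |n·v| / (|n||v|) = |15| / (√17 · √21) = 0.79388.
θ ≈ 52.5°.

52.5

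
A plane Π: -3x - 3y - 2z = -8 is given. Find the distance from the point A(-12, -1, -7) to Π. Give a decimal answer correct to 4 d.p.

13.0052

n·A − d = (-3)·(-12) + (-3)·(-1) + (-2)·(-7) − (-8) = 61; |n| = √22.
Distance = |61| / √22 = 61/√22 ≈ 13.0052.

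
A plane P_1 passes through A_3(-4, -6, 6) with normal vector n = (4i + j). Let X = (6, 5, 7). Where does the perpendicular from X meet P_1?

(-6, 2, 7)

P_1: n·r = n·A_3 gives 4x + y = -22.
Foot = X − λn with λ = (n·X − d)/|n|² = (29 − (-22))/17 = 3.
Foot = (6, 5, 7) − 3·(4, 1, 0) = (-6, 2, 7).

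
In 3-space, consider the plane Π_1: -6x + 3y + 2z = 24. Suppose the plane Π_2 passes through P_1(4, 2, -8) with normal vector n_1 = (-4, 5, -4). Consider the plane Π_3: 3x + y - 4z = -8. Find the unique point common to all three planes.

(-6, -2, -3)

Π_2: n_1·r = n_1·P_1 gives -4x + 5y - 4z = 26.
Solving the 3×3 linear system -6x + 3y + 2z = 24, -4x + 5y - 4z = 26, 3x + y - 4z = -8 (e.g. by elimination or Cramer's rule, determinant = -26) gives (-6, -2, -3).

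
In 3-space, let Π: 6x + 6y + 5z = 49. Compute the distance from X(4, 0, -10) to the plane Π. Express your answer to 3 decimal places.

7.615

n·X − d = (6)·(4) + (6)·(0) + (5)·(-10) − 49 = -75; |n| = √97.
Distance = |-75| / √97 = 75/√97 ≈ 7.615.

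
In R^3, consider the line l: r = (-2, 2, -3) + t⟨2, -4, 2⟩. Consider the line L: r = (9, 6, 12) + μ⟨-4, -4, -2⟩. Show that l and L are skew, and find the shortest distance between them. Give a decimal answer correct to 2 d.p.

Common perpendicular direction n = (2, -4, 2) × (-4, -4, -2) = (16, -4, -24).
With w = (9, 6, 12) − (-2, 2, -3) = (11, 4, 15), w · n = -200.
Since n ≠ 0 the lines are not parallel, and w · n = -200 ≠ 0 so they do not intersect; hence they are skew.
Distance = |w · n| / |n| = |-200| / √848 ≈ 6.87.

6.87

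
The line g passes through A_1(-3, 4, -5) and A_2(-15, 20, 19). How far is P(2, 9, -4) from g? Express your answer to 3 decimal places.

A direction vector for g is A_2 − A_1 = (-12, 16, 24).
Taking (-3, 4, -5) on g with direction v = (-12, 16, 24): w = P − (-3, 4, -5) = (5, 5, 1), and w × v = (104, -132, 140).
Distance = |w × v| / |v| = √47840 / √976 ≈ 7.001.

7.001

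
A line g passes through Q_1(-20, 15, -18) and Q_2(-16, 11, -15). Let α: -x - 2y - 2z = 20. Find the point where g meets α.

(-8, 3, -9)

A direction vector for g is Q_2 − Q_1 = (4, -4, 3).
Substitute r = (-20, 15, -18) + t(4, -4, 3) into the plane: 26 + (-2)t = 20, so t = 3.
Intersection: (-20, 15, -18) + 3·(4, -4, 3) = (-8, 3, -9).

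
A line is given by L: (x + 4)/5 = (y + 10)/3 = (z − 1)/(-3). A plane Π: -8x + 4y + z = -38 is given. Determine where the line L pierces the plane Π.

(1, -7, -2)

L has direction (5, 3, -3) through (-4, -10, 1).
Substitute r = (-4, -10, 1) + t(5, 3, -3) into the plane: -7 + (-31)t = -38, so t = 1.
Intersection: (-4, -10, 1) + 1·(5, 3, -3) = (1, -7, -2).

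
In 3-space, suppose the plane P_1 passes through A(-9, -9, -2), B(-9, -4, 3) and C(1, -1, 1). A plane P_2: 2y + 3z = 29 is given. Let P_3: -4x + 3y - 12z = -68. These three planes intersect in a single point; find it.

AB = (0, 5, 5), AC = (10, 8, 3); a normal to P_1 is AB × AC = (-25, 50, -50).
Using A: P_1 has equation -25x + 50y - 50z = -125.
Solving the 3×3 linear system -25x + 50y - 50z = -125, 2y + 3z = 29, -4x + 3y - 12z = -68 (e.g. by elimination or Cramer's rule, determinant = -175) gives (-1, 4, 7).

(-1, 4, 7)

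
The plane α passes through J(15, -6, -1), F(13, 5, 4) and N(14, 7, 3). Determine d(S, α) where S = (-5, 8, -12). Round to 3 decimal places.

JF = (-2, 11, 5), JN = (-1, 13, 4); a normal to α is JF × JN = (-21, 3, -15).
Using J: α has equation -21x + 3y - 15z = -318.
n·S − d = (-21)·(-5) + (3)·(8) + (-15)·(-12) − (-318) = 627; |n| = √675.
Distance = |627| / √675 = 627/√675 ≈ 24.133.

24.133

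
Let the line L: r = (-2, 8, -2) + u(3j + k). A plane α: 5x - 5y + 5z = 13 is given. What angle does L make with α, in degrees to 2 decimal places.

21.42

sin θ = |n·v| / (|n||v|) = |-10| / (√75 · √10) = 0.36515.
θ ≈ 21.42°.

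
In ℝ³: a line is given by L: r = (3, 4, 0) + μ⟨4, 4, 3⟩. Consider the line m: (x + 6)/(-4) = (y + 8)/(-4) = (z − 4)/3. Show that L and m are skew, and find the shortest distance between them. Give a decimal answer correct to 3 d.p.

m has direction (-4, -4, 3) through (-6, -8, 4).
Common perpendicular direction n = (4, 4, 3) × (-4, -4, 3) = (24, -24, 0).
With w = (-6, -8, 4) − (3, 4, 0) = (-9, -12, 4), w · n = 72.
Since n ≠ 0 the lines are not parallel, and w · n = 72 ≠ 0 so they do not intersect; hence they are skew.
Distance = |w · n| / |n| = |72| / √1152 ≈ 2.121.

2.121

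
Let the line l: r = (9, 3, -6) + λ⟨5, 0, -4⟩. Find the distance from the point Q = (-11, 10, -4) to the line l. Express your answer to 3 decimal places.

Taking (9, 3, -6) on l with direction v = (5, 0, -4): w = Q − (9, 3, -6) = (-20, 7, 2), and w × v = (-28, -70, -35).
Distance = |w × v| / |v| = √6909 / √41 ≈ 12.981.

12.981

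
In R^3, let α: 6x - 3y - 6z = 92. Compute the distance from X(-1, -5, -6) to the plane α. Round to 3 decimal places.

5.222

n·X − d = (6)·(-1) + (-3)·(-5) + (-6)·(-6) − 92 = -47; |n| = √81.
Distance = |-47| / √81 = 47/√81 ≈ 5.222.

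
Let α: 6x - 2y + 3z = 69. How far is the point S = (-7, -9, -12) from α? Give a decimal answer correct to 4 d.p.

n·S − d = (6)·(-7) + (-2)·(-9) + (3)·(-12) − 69 = -129; |n| = √49.
Distance = |-129| / √49 = 129/√49 ≈ 18.4286.

18.4286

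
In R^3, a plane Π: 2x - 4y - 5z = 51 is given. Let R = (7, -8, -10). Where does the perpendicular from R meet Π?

Foot = R − λn with λ = (n·R − d)/|n|² = (96 − 51)/45 = 1.
Foot = (7, -8, -10) − 1·(2, -4, -5) = (5, -4, -5).

(5, -4, -5)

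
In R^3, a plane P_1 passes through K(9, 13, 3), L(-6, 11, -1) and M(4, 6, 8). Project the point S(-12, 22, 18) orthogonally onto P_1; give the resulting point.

KL = (-15, -2, -4), KM = (-5, -7, 5); a normal to P_1 is KL × KM = (-38, 95, 95).
Using K: P_1 has equation -38x + 95y + 95z = 1178.
Foot = S − λn with λ = (n·S − d)/|n|² = (4256 − 1178)/19494 = 3/19.
Foot = (-12, 22, 18) − (3/19)·(-38, 95, 95) = (-6, 7, 3).

(-6, 7, 3)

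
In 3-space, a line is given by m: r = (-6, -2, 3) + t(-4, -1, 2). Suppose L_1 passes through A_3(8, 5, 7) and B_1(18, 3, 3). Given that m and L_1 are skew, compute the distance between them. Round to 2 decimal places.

10.55

A direction vector for L_1 is B_1 − A_3 = (10, -2, -4).
Common perpendicular direction n = (-4, -1, 2) × (10, -2, -4) = (8, 4, 18).
With w = (8, 5, 7) − (-6, -2, 3) = (14, 7, 4), w · n = 212.
Distance = |w · n| / |n| = |212| / √404 ≈ 10.55.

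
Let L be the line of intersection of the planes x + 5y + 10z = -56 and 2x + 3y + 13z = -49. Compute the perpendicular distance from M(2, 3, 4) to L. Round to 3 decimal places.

Direction of L: (1, 5, 10) × (2, 3, 13) = (35, 7, -7).
A point on L: solving the two plane equations with x = -6 gives (-6, -8, -1).
Taking (-6, -8, -1) on L with direction v = (35, 7, -7): w = M − (-6, -8, -1) = (8, 11, 5), and w × v = (-112, 231, -329).
Distance = |w × v| / |v| = √174146 / √1323 ≈ 11.473.

11.473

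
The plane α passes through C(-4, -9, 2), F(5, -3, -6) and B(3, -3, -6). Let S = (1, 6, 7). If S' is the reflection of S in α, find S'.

(1, -18, -11)

CF = (9, 6, -8), CB = (7, 6, -8); a normal to α is CF × CB = (0, 16, 12).
Using C: α has equation 16y + 12z = -120.
λ = (n·S − d)/|n|² = (180 − (-120))/400 = 3/4.
Reflection = S − 2λn = (1, 6, 7) − (3/2)·(0, 16, 12) = (1, -18, -11).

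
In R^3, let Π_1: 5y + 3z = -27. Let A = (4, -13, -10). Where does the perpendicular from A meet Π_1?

(4, -3, -4)

Foot = A − λn with λ = (n·A − d)/|n|² = (-95 − (-27))/34 = -2.
Foot = (4, -13, -10) − (-2)·(0, 5, 3) = (4, -3, -4).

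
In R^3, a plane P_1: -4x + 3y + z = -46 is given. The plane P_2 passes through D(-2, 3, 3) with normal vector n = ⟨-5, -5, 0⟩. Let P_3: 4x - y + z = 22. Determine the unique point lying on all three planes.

(6, -5, -7)

P_2: n·r = n·D gives -5x - 5y = -5.
Solving the 3×3 linear system -4x + 3y + z = -46, -5x - 5y = -5, 4x - y + z = 22 (e.g. by elimination or Cramer's rule, determinant = 60) gives (6, -5, -7).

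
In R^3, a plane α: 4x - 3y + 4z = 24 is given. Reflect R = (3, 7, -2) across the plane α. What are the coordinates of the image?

λ = (n·R − d)/|n|² = (-17 − 24)/41 = -1.
Reflection = R − 2λn = (3, 7, -2) − (-2)·(4, -3, 4) = (11, 1, 6).

(11, 1, 6)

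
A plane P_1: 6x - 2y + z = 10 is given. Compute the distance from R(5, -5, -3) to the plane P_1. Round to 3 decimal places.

4.217

n·R − d = (6)·(5) + (-2)·(-5) + (1)·(-3) − 10 = 27; |n| = √41.
Distance = |27| / √41 = 27/√41 ≈ 4.217.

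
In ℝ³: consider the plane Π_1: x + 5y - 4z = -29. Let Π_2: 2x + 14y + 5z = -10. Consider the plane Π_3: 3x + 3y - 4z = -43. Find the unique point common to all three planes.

Solving the 3×3 linear system x + 5y - 4z = -29, 2x + 14y + 5z = -10, 3x + 3y - 4z = -43 (e.g. by elimination or Cramer's rule, determinant = 188) gives (-8, -1, 4).

(-8, -1, 4)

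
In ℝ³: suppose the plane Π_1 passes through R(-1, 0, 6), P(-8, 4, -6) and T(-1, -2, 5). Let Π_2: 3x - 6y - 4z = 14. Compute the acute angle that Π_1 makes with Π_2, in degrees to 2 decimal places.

RP = (-7, 4, -12), RT = (0, -2, -1); a normal to Π_1 is RP × RT = (-28, -7, 14).
Using R: Π_1 has equation -28x - 7y + 14z = 112.
cos θ = |n₁·n₂| / (|n₁||n₂|) = |-98| / (√1029 · √61).
θ = arccos(0.39116) ≈ 66.97°.

66.97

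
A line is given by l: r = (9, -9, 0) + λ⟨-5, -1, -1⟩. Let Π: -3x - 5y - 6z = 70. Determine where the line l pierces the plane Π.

(-1, -11, -2)

Substitute r = (9, -9, 0) + t(-5, -1, -1) into the plane: 18 + 26t = 70, so t = 2.
Intersection: (9, -9, 0) + 2·(-5, -1, -1) = (-1, -11, -2).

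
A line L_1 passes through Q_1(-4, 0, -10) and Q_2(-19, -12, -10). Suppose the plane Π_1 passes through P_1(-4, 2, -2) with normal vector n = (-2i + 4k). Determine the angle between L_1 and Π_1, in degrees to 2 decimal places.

A direction vector for L_1 is Q_2 − Q_1 = (-15, -12, 0).
Π_1: n·r = n·P_1 gives -2x + 4z = 0.
sin θ = |n·v| / (|n||v|) = |30| / (√20 · √369) = 0.34922.
θ ≈ 20.44°.

20.44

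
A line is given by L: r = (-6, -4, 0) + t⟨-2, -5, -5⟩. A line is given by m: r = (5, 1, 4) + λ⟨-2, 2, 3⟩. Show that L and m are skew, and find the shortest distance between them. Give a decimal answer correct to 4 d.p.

1.4194

Common perpendicular direction n = (-2, -5, -5) × (-2, 2, 3) = (-5, 16, -14).
With w = (5, 1, 4) − (-6, -4, 0) = (11, 5, 4), w · n = -31.
Since n ≠ 0 the lines are not parallel, and w · n = -31 ≠ 0 so they do not intersect; hence they are skew.
Distance = |w · n| / |n| = |-31| / √477 ≈ 1.4194.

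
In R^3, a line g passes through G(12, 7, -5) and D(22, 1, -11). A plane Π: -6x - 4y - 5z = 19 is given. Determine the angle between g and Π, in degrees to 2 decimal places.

A direction vector for g is D − G = (10, -6, -6).
sin θ = |n·v| / (|n||v|) = |-6| / (√77 · √172) = 0.05214.
θ ≈ 2.99°.

2.99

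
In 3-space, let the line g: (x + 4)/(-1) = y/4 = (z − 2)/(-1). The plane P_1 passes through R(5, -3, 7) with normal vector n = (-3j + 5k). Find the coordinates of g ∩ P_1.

g has direction (-1, 4, -1) through (-4, 0, 2).
P_1: n·r = n·R gives -3y + 5z = 44.
Substitute r = (-4, 0, 2) + t(-1, 4, -1) into the plane: 10 + (-17)t = 44, so t = -2.
Intersection: (-4, 0, 2) + (-2)·(-1, 4, -1) = (-2, -8, 4).

(-2, -8, 4)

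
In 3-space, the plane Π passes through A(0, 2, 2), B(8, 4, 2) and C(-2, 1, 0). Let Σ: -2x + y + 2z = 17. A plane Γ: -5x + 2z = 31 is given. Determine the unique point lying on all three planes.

(-5, 1, 3)

AB = (8, 2, 0), AC = (-2, -1, -2); a normal to Π is AB × AC = (-4, 16, -4).
Using A: Π has equation -4x + 16y - 4z = 24.
Solving the 3×3 linear system -4x + 16y - 4z = 24, -2x + y + 2z = 17, -5x + 2z = 31 (e.g. by elimination or Cramer's rule, determinant = -124) gives (-5, 1, 3).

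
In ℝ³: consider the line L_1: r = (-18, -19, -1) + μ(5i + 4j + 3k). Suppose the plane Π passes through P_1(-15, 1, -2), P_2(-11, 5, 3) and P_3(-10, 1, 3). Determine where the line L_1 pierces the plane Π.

P_1P_2 = (4, 4, 5), P_1P_3 = (5, 0, 5); a normal to Π is P_1P_2 × P_1P_3 = (20, 5, -20).
Using P_1: Π has equation 20x + 5y - 20z = -255.
Substitute r = (-18, -19, -1) + t(5, 4, 3) into the plane: -435 + 60t = -255, so t = 3.
Intersection: (-18, -19, -1) + 3·(5, 4, 3) = (-3, -7, 8).

(-3, -7, 8)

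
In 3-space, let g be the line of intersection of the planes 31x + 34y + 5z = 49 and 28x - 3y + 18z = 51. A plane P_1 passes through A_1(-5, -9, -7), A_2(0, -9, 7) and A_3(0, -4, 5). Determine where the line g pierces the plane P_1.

Direction of g: (31, 34, 5) × (28, -3, 18) = (627, -418, -1045).
A point on g: solving the two plane equations with x = 9 gives (9, -5, -12).
A_1A_2 = (5, 0, 14), A_1A_3 = (5, 5, 12); a normal to P_1 is A_1A_2 × A_1A_3 = (-70, 10, 25).
Using A_1: P_1 has equation -70x + 10y + 25z = 85.
Substitute r = (9, -5, -12) + t(627, -418, -1045) into the plane: -980 + (-74195)t = 85, so t = -3/209.
Intersection: (9, -5, -12) + (-3/209)·(627, -418, -1045) = (0, 1, 3).

(0, 1, 3)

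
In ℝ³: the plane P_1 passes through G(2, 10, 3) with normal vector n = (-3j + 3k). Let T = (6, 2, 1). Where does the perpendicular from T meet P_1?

P_1: n·r = n·G gives -3y + 3z = -21.
Foot = T − λn with λ = (n·T − d)/|n|² = (-3 − (-21))/18 = 1.
Foot = (6, 2, 1) − 1·(0, -3, 3) = (6, 5, -2).

(6, 5, -2)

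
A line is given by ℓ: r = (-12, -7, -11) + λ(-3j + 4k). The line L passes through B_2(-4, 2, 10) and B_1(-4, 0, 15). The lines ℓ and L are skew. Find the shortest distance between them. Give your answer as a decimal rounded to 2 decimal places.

A direction vector for L is B_1 − B_2 = (0, -2, 5).
Common perpendicular direction n = (0, -3, 4) × (0, -2, 5) = (-7, 0, 0).
With w = (-4, 2, 10) − (-12, -7, -11) = (8, 9, 21), w · n = -56.
Distance = |w · n| / |n| = |-56| / √49 ≈ 8.00.

8.00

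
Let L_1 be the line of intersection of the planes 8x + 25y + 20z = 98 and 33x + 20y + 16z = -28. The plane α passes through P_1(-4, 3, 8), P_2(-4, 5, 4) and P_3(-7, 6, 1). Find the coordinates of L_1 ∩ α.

(-4, 10, -6)

Direction of L_1: (8, 25, 20) × (33, 20, 16) = (0, 532, -665).
A point on L_1: solving the two plane equations with y = -6 gives (-4, -6, 14).
P_1P_2 = (0, 2, -4), P_1P_3 = (-3, 3, -7); a normal to α is P_1P_2 × P_1P_3 = (-2, 12, 6).
Using P_1: α has equation -2x + 12y + 6z = 92.
Substitute r = (-4, -6, 14) + t(0, 532, -665) into the plane: 20 + 2394t = 92, so t = 4/133.
Intersection: (-4, -6, 14) + (4/133)·(0, 532, -665) = (-4, 10, -6).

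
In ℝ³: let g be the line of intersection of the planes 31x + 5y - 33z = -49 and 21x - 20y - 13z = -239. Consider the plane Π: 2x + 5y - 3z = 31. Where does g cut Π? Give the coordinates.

Direction of g: (31, 5, -33) × (21, -20, -13) = (-725, -290, -725).
A point on g: solving the two plane equations with x = 0 gives (0, 10, 3).
Substitute r = (0, 10, 3) + t(-725, -290, -725) into the plane: 41 + (-725)t = 31, so t = 2/145.
Intersection: (0, 10, 3) + (2/145)·(-725, -290, -725) = (-10, 6, -7).

(-10, 6, -7)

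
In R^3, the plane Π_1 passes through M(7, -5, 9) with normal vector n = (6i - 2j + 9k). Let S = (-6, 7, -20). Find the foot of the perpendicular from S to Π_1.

(12, 1, 7)

Π_1: n·r = n·M gives 6x - 2y + 9z = 133.
Foot = S − λn with λ = (n·S − d)/|n|² = (-230 − 133)/121 = -3.
Foot = (-6, 7, -20) − (-3)·(6, -2, 9) = (12, 1, 7).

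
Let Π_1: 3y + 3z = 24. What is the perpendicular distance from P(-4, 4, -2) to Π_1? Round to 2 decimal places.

n·P − d = (0)·(-4) + (3)·(4) + (3)·(-2) − 24 = -18; |n| = √18.
Distance = |-18| / √18 = 18/√18 ≈ 4.24.

4.24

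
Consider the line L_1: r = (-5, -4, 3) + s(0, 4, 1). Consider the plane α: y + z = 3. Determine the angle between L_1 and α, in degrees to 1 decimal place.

59.0

sin θ = |n·v| / (|n||v|) = |5| / (√2 · √17) = 0.85749.
θ ≈ 59.0°.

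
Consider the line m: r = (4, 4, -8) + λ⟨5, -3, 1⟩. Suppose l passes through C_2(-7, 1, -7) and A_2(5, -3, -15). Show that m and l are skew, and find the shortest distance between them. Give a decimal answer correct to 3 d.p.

7.322

A direction vector for l is A_2 − C_2 = (12, -4, -8).
Common perpendicular direction n = (5, -3, 1) × (12, -4, -8) = (28, 52, 16).
With w = (-7, 1, -7) − (4, 4, -8) = (-11, -3, 1), w · n = -448.
Since n ≠ 0 the lines are not parallel, and w · n = -448 ≠ 0 so they do not intersect; hence they are skew.
Distance = |w · n| / |n| = |-448| / √3744 ≈ 7.322.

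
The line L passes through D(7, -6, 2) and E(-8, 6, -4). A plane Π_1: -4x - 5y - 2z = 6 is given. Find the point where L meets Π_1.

(-3, 2, -2)

A direction vector for L is E − D = (-15, 12, -6).
Substitute r = (7, -6, 2) + t(-15, 12, -6) into the plane: -2 + 12t = 6, so t = 2/3.
Intersection: (7, -6, 2) + (2/3)·(-15, 12, -6) = (-3, 2, -2).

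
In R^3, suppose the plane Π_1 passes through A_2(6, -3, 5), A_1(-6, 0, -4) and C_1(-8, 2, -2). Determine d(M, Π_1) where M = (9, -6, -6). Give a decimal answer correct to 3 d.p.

2.790

A_2A_1 = (-12, 3, -9), A_2C_1 = (-14, 5, -7); a normal to Π_1 is A_2A_1 × A_2C_1 = (24, 42, -18).
Using A_2: Π_1 has equation 24x + 42y - 18z = -72.
n·M − d = (24)·(9) + (42)·(-6) + (-18)·(-6) − (-72) = 144; |n| = √2664.
Distance = |144| / √2664 = 144/√2664 ≈ 2.790.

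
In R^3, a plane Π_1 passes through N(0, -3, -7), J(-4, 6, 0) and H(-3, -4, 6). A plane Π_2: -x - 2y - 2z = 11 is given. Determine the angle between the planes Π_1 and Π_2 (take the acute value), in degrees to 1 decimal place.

NJ = (-4, 9, 7), NH = (-3, -1, 13); a normal to Π_1 is NJ × NH = (124, 31, 31).
Using N: Π_1 has equation 124x + 31y + 31z = -310.
cos θ = |n₁·n₂| / (|n₁||n₂|) = |-248| / (√17298 · √9).
θ = arccos(0.62854) ≈ 51.1°.

51.1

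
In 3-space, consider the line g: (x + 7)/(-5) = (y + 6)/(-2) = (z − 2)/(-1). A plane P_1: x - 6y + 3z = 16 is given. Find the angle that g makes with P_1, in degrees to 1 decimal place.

g has direction (-5, -2, -1) through (-7, -6, 2).
sin θ = |n·v| / (|n||v|) = |4| / (√46 · √30) = 0.10768.
θ ≈ 6.2°.

6.2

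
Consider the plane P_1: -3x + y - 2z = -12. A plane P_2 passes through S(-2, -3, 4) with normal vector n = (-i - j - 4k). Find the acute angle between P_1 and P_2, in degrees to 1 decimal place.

P_2: n·r = n·S gives -x - y - 4z = -11.
cos θ = |n₁·n₂| / (|n₁||n₂|) = |10| / (√14 · √18).
θ = arccos(0.62994) ≈ 51.0°.

51.0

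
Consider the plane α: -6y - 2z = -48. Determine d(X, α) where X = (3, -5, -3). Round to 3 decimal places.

13.282

n·X − d = (0)·(3) + (-6)·(-5) + (-2)·(-3) − (-48) = 84; |n| = √40.
Distance = |84| / √40 = 84/√40 ≈ 13.282.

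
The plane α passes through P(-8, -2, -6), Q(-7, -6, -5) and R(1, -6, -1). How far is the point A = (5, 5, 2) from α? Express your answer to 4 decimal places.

PQ = (1, -4, 1), PR = (9, -4, 5); a normal to α is PQ × PR = (-16, 4, 32).
Using P: α has equation -16x + 4y + 32z = -72.
n·A − d = (-16)·(5) + (4)·(5) + (32)·(2) − (-72) = 76; |n| = √1296.
Distance = |76| / √1296 = 76/√1296 ≈ 2.1111.

2.1111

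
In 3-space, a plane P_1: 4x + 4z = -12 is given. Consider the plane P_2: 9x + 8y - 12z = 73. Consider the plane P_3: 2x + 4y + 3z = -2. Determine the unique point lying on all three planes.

(1, 2, -4)

Solving the 3×3 linear system 4x + 4z = -12, 9x + 8y - 12z = 73, 2x + 4y + 3z = -2 (e.g. by elimination or Cramer's rule, determinant = 368) gives (1, 2, -4).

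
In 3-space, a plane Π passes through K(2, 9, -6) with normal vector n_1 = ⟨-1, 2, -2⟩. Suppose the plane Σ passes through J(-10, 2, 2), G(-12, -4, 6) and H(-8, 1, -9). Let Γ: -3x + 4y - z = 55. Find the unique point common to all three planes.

Π: n_1·r = n_1·K gives -x + 2y - 2z = 28.
JG = (-2, -6, 4), JH = (2, -1, -11); a normal to Σ is JG × JH = (70, -14, 14).
Using J: Σ has equation 70x - 14y + 14z = -700.
Solving the 3×3 linear system -x + 2y - 2z = 28, 70x - 14y + 14z = -700, -3x + 4y - z = 55 (e.g. by elimination or Cramer's rule, determinant = -378) gives (-8, 7, -3).

(-8, 7, -3)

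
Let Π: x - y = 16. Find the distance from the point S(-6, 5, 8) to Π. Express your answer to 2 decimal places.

n·S − d = (1)·(-6) + (-1)·(5) + (0)·(8) − 16 = -27; |n| = √2.
Distance = |-27| / √2 = 27/√2 ≈ 19.09.

19.09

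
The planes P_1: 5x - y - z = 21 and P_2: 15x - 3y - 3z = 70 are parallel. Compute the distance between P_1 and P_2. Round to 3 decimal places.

Rescale P_2 by 1/3: 5x - y - z = 70/3. Then distance = |21 − (70/3)| / √27 ≈ 0.449.

0.449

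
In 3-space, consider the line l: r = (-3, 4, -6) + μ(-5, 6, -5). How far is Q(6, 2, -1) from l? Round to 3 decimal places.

5.640

Taking (-3, 4, -6) on l with direction v = (-5, 6, -5): w = Q − (-3, 4, -6) = (9, -2, 5), and w × v = (-20, 20, 44).
Distance = |w × v| / |v| = √2736 / √86 ≈ 5.640.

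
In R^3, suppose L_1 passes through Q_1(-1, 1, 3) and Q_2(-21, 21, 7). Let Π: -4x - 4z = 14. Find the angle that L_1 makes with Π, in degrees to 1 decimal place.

23.3

A direction vector for L_1 is Q_2 − Q_1 = (-20, 20, 4).
sin θ = |n·v| / (|n||v|) = |64| / (√32 · √816) = 0.39606.
θ ≈ 23.3°.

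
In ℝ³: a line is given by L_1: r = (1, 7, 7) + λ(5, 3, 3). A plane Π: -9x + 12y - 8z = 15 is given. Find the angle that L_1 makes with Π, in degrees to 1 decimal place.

17.2

sin θ = |n·v| / (|n||v|) = |-33| / (√289 · √43) = 0.29603.
θ ≈ 17.2°.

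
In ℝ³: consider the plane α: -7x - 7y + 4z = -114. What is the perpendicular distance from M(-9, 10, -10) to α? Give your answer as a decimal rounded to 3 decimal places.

n·M − d = (-7)·(-9) + (-7)·(10) + (4)·(-10) − (-114) = 67; |n| = √114.
Distance = |67| / √114 = 67/√114 ≈ 6.275.

6.275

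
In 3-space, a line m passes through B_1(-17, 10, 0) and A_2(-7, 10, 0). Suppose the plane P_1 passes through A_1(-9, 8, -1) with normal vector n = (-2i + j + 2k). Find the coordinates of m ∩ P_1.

(-7, 10, 0)

A direction vector for m is A_2 − B_1 = (10, 0, 0).
P_1: n·r = n·A_1 gives -2x + y + 2z = 24.
Substitute r = (-17, 10, 0) + t(10, 0, 0) into the plane: 44 + (-20)t = 24, so t = 1.
Intersection: (-17, 10, 0) + 1·(10, 0, 0) = (-7, 10, 0).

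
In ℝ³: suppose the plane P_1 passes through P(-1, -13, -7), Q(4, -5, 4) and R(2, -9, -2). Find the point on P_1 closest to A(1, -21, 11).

PQ = (5, 8, 11), PR = (3, 4, 5); a normal to P_1 is PQ × PR = (-4, 8, -4).
Using P: P_1 has equation -4x + 8y - 4z = -72.
Foot = A − λn with λ = (n·A − d)/|n|² = (-216 − (-72))/96 = -3/2.
Foot = (1, -21, 11) − (-3/2)·(-4, 8, -4) = (-5, -9, 5).

(-5, -9, 5)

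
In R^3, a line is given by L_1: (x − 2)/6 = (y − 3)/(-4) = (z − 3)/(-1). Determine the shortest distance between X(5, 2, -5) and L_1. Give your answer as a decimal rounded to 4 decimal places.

L_1 has direction (6, -4, -1) through (2, 3, 3).
Taking (2, 3, 3) on L_1 with direction v = (6, -4, -1): w = X − (2, 3, 3) = (3, -1, -8), and w × v = (-31, -45, -6).
Distance = |w × v| / |v| = √3022 / √53 ≈ 7.5511.

7.5511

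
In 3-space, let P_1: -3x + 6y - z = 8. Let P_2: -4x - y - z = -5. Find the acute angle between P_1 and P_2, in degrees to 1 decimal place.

cos θ = |n₁·n₂| / (|n₁||n₂|) = |7| / (√46 · √18).
θ = arccos(0.24327) ≈ 75.9°.

75.9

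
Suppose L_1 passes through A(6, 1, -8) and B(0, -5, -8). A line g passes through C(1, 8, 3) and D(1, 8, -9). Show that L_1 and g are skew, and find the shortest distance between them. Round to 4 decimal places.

A direction vector for L_1 is B − A = (-6, -6, 0).
A direction vector for g is D − C = (0, 0, -12).
Common perpendicular direction n = (-6, -6, 0) × (0, 0, -12) = (72, -72, 0).
With w = (1, 8, 3) − (6, 1, -8) = (-5, 7, 11), w · n = -864.
Since n ≠ 0 the lines are not parallel, and w · n = -864 ≠ 0 so they do not intersect; hence they are skew.
Distance = |w · n| / |n| = |-864| / √10368 ≈ 8.4853.

8.4853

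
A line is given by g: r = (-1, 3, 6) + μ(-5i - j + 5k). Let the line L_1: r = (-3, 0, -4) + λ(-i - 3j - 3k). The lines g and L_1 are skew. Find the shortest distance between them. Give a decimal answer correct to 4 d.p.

Common perpendicular direction n = (-5, -1, 5) × (-1, -3, -3) = (18, -20, 14).
With w = (-3, 0, -4) − (-1, 3, 6) = (-2, -3, -10), w · n = -116.
Distance = |w · n| / |n| = |-116| / √920 ≈ 3.8244.

3.8244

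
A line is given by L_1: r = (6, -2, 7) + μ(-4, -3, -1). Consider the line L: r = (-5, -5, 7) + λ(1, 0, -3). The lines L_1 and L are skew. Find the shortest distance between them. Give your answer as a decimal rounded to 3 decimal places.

Common perpendicular direction n = (-4, -3, -1) × (1, 0, -3) = (9, -13, 3).
With w = (-5, -5, 7) − (6, -2, 7) = (-11, -3, 0), w · n = -60.
Distance = |w · n| / |n| = |-60| / √259 ≈ 3.728.

3.728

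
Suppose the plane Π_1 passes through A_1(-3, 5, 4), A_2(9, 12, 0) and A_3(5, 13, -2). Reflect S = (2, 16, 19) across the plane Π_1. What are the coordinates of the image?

A_1A_2 = (12, 7, -4), A_1A_3 = (8, 8, -6); a normal to Π_1 is A_1A_2 × A_1A_3 = (-10, 40, 40).
Using A_1: Π_1 has equation -10x + 40y + 40z = 390.
λ = (n·S − d)/|n|² = (1380 − 390)/3300 = 3/10.
Reflection = S − 2λn = (2, 16, 19) − (3/5)·(-10, 40, 40) = (8, -8, -5).

(8, -8, -5)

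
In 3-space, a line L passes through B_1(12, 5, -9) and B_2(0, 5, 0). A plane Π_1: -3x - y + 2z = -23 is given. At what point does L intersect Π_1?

(4, 5, -3)

A direction vector for L is B_2 − B_1 = (-12, 0, 9).
Substitute r = (12, 5, -9) + t(-12, 0, 9) into the plane: -59 + 54t = -23, so t = 2/3.
Intersection: (12, 5, -9) + (2/3)·(-12, 0, 9) = (4, 5, -3).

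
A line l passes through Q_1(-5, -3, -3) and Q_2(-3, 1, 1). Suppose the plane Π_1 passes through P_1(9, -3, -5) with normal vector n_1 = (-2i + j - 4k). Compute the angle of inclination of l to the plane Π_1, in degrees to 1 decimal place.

35.6

A direction vector for l is Q_2 − Q_1 = (2, 4, 4).
Π_1: n_1·r = n_1·P_1 gives -2x + y - 4z = -1.
sin θ = |n·v| / (|n||v|) = |-16| / (√21 · √36) = 0.58191.
θ ≈ 35.6°.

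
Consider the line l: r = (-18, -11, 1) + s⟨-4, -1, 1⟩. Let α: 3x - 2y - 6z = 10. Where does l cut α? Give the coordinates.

Substitute r = (-18, -11, 1) + t(-4, -1, 1) into the plane: -38 + (-16)t = 10, so t = -3.
Intersection: (-18, -11, 1) + (-3)·(-4, -1, 1) = (-6, -8, -2).

(-6, -8, -2)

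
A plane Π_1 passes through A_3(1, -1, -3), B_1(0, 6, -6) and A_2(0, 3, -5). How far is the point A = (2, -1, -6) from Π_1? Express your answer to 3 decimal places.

2.940

A_3B_1 = (-1, 7, -3), A_3A_2 = (-1, 4, -2); a normal to Π_1 is A_3B_1 × A_3A_2 = (-2, 1, 3).
Using A_3: Π_1 has equation -2x + y + 3z = -12.
n·A − d = (-2)·(2) + (1)·(-1) + (3)·(-6) − (-12) = -11; |n| = √14.
Distance = |-11| / √14 = 11/√14 ≈ 2.940.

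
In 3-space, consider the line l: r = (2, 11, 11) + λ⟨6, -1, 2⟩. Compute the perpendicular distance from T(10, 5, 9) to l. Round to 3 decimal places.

6.559

Taking (2, 11, 11) on l with direction v = (6, -1, 2): w = T − (2, 11, 11) = (8, -6, -2), and w × v = (-14, -28, 28).
Distance = |w × v| / |v| = √1764 / √41 ≈ 6.559.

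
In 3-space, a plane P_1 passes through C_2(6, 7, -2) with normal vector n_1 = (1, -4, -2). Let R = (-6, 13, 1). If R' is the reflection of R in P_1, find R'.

P_1: n_1·r = n_1·C_2 gives x - 4y - 2z = -18.
λ = (n·R − d)/|n|² = (-60 − (-18))/21 = -2.
Reflection = R − 2λn = (-6, 13, 1) − (-4)·(1, -4, -2) = (-2, -3, -7).

(-2, -3, -7)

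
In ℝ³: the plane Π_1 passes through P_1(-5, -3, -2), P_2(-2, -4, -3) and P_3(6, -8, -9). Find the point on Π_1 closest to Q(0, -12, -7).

(1, -7, -9)

P_1P_2 = (3, -1, -1), P_1P_3 = (11, -5, -7); a normal to Π_1 is P_1P_2 × P_1P_3 = (2, 10, -4).
Using P_1: Π_1 has equation 2x + 10y - 4z = -32.
Foot = Q − λn with λ = (n·Q − d)/|n|² = (-92 − (-32))/120 = -1/2.
Foot = (0, -12, -7) − (-1/2)·(2, 10, -4) = (1, -7, -9).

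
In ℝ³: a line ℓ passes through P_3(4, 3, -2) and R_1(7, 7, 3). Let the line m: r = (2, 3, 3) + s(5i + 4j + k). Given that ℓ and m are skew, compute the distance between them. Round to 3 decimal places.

A direction vector for ℓ is R_1 − P_3 = (3, 4, 5).
Common perpendicular direction n = (3, 4, 5) × (5, 4, 1) = (-16, 22, -8).
With w = (2, 3, 3) − (4, 3, -2) = (-2, 0, 5), w · n = -8.
Distance = |w · n| / |n| = |-8| / √804 ≈ 0.282.

0.282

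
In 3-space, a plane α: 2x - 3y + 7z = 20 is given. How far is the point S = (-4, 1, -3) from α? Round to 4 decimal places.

6.6040

n·S − d = (2)·(-4) + (-3)·(1) + (7)·(-3) − 20 = -52; |n| = √62.
Distance = |-52| / √62 = 52/√62 ≈ 6.6040.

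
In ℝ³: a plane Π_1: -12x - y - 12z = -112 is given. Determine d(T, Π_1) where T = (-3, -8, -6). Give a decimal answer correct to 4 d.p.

13.4118

n·T − d = (-12)·(-3) + (-1)·(-8) + (-12)·(-6) − (-112) = 228; |n| = √289.
Distance = |228| / √289 = 228/√289 ≈ 13.4118.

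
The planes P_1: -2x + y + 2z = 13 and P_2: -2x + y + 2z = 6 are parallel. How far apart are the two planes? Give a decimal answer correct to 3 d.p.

2.333

Same normal n = (-2, 1, 2) with |n| = √9; distance = |13 − 6| / |n| = 7/√9 ≈ 2.333.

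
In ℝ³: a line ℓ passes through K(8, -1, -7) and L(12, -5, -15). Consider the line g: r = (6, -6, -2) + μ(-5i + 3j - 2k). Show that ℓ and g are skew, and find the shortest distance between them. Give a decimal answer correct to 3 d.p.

A direction vector for ℓ is L − K = (4, -4, -8).
Common perpendicular direction n = (4, -4, -8) × (-5, 3, -2) = (32, 48, -8).
With w = (6, -6, -2) − (8, -1, -7) = (-2, -5, 5), w · n = -344.
Since n ≠ 0 the lines are not parallel, and w · n = -344 ≠ 0 so they do not intersect; hence they are skew.
Distance = |w · n| / |n| = |-344| / √3392 ≈ 5.907.

5.907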